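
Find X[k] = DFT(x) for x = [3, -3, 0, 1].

X[k] = Σ(n=0 to 3) x[n] · ω_4^(nk)
where ω_4 = e^(-2πi/4)

Computing each X[k]:
X[0] = 1
X[1] = 3+4i
X[2] = 5
X[3] = 3-4i

X = [1, 3+4i, 5, 3-4i]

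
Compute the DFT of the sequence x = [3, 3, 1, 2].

X[k] = Σ(n=0 to 3) x[n] · ω_4^(nk)
where ω_4 = e^(-2πi/4)

Computing each X[k]:
X[0] = 9
X[1] = 2-1i
X[2] = -1
X[3] = 2+1i

X = [9, 2-1i, -1, 2+1i]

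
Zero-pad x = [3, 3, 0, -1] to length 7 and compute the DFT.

Original 4-point DFT: [5, 3-4i, 1, 3+4i]
Zero-padded 7-point DFT provides frequency interpolation.

DFT_7([x, 0, ...]) = [5, 5.7714-1.9116i, 1.7089-3.7066i, 0.5196-0.3267i, 0.5196+0.3267i, 1.7089+3.7066i, 5.7714+1.9116i]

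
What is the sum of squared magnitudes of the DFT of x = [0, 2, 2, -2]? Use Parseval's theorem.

Parseval: Σ|x[n]|² = (1/N)Σ|X[k]|², so Σ|X[k]|² = N·Σ|x[n]|² = 4·12.0000

Σ|X[k]|² = N·Σ|x[n]|² = 4·12.0000 = 48.0000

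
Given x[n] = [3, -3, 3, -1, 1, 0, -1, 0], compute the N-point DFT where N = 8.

X[k] = Σ(n=0 to 7) x[n] · ω_8^(nk)
where ω_8 = e^(-2πi/8)

Computing each X[k]:
X[0] = 2
X[1] = 0.5858-1.1716i
X[2] = 2+2i
X[3] = 3.4142+6.8284i
X[4] = 10
X[5] = 3.4142-6.8284i
X[6] = 2-2i
X[7] = 0.5858+1.1716i

X = [2, 0.5858-1.1716i, 2+2i, 3.4142+6.8284i, 10, 3.4142-6.8284i, 2-2i, 0.5858+1.1716i]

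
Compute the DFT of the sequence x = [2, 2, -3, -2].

X[k] = Σ(n=0 to 3) x[n] · ω_4^(nk)
where ω_4 = e^(-2πi/4)

Computing each X[k]:
X[0] = -1
X[1] = 5-4i
X[2] = -1
X[3] = 5+4i

X = [-1, 5-4i, -1, 5+4i]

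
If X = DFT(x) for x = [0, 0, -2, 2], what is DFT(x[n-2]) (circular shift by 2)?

Time shift by 2: X_shifted[k] = ω_4^(2k) · X[k]
Shifted x = [-2, 2, 0, 0]

DFT(x[n-2]) = [0, -2-2i, -4, -2+2i]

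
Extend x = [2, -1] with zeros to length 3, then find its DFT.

Original 2-point DFT: [1, 3]
Zero-padded 3-point DFT provides frequency interpolation.

DFT_3([x, 0, ...]) = [1, 2.5000+0.8660i, 2.5000-0.8660i]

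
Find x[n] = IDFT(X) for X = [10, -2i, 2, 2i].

x[n] = (1/4) Σ(k=0 to 3) X[k] · e^(2πikn/4)

Computing each x[n]:
x[0] = 3
x[1] = 3
x[2] = 3
x[3] = 1

x = [3, 3, 3, 1]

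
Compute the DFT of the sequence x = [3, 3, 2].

X[k] = Σ(n=0 to 2) x[n] · ω_3^(nk)
where ω_3 = e^(-2πi/3)

Computing each X[k]:
X[0] = 8
X[1] = 0.5000-0.8660i
X[2] = 0.5000+0.8660i

X = [8, 0.5000-0.8660i, 0.5000+0.8660i]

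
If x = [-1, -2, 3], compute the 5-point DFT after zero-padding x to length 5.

Original 3-point DFT: [0, -1.5000+4.3301i, -1.5000-4.3301i]
Zero-padded 5-point DFT provides frequency interpolation.

DFT_5([x, 0, ...]) = [0, -4.0451+0.1388i, 1.5451+4.0287i, 1.5451-4.0287i, -4.0451-0.1388i]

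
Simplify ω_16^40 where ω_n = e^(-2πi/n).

Since ω_16^16 = 1, powers reduce modulo 16.
40 mod 16 = 8
So ω_16^40 = ω_16^8 = e^(-2πi·8/16)

ω_16^40 = ω_16^8 = -1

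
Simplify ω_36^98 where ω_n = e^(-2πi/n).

Since ω_36^36 = 1, powers reduce modulo 36.
98 mod 36 = 26
So ω_36^98 = ω_36^26 = e^(-2πi·26/36)

ω_36^98 = ω_36^26 = -0.1736+0.9848i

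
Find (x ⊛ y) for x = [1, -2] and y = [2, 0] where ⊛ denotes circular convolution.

(x ⊛ y)[n] = Σ(m=0 to 1) x[m] · y[(n-m) mod 2]

Computing each output sample:
(x ⊛ y)[0] = 2
(x ⊛ y)[1] = -4

x ⊛ y = [2, -4]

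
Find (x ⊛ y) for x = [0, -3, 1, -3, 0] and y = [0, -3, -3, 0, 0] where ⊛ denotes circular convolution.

(x ⊛ y)[n] = Σ(m=0 to 4) x[m] · y[(n-m) mod 5]

Computing each output sample:
(x ⊛ y)[0] = 9
(x ⊛ y)[1] = 0
(x ⊛ y)[2] = 9
(x ⊛ y)[3] = 6
(x ⊛ y)[4] = 6

x ⊛ y = [9, 0, 9, 6, 6]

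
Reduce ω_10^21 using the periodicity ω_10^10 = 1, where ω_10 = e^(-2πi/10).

Since ω_10^10 = 1, powers reduce modulo 10.
21 mod 10 = 1
So ω_10^21 = ω_10^1 = e^(-2πi·1/10)

ω_10^21 = ω_10^1 = 0.8090-0.5878i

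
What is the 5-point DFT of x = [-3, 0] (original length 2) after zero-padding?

Original 2-point DFT: [-3, -3]
Zero-padded 5-point DFT provides frequency interpolation.

DFT_5([x, 0, ...]) = [-3, -3, -3, -3, -3]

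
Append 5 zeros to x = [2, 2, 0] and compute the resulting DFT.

Original 3-point DFT: [4, 1.0000-1.7321i, 1.0000+1.7321i]
Zero-padded 8-point DFT provides frequency interpolation.

DFT_8([x, 0, ...]) = [4, 3.4142-1.4142i, 2-2i, 0.5858-1.4142i, 0, 0.5858+1.4142i, 2+2i, 3.4142+1.4142i]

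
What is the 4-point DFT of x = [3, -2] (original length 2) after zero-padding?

Original 2-point DFT: [1, 5]
Zero-padded 4-point DFT provides frequency interpolation.

DFT_4([x, 0, ...]) = [1, 3+2i, 5, 3-2i]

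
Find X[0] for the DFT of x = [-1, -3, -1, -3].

X[0] = Σ(n=0 to 3) x[n] · ω_4^0 = Σ x[n]
= (-1) + (-3) + (-1) + (-3)

X[0] = -8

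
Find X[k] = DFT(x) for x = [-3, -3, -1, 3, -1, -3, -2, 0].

X[k] = Σ(n=0 to 7) x[n] · ω_8^(nk)
where ω_8 = e^(-2πi/8)

Computing each X[k]:
X[0] = -10
X[1] = -4.1213-3.1213i
X[2] = -1+9i
X[3] = 0.1213-1.1213i
X[4] = -4
X[5] = 0.1213+1.1213i
X[6] = -1-9i
X[7] = -4.1213+3.1213i

X = [-10, -4.1213-3.1213i, -1+9i, 0.1213-1.1213i, -4, 0.1213+1.1213i, -1-9i, -4.1213+3.1213i]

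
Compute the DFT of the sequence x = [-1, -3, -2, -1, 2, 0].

X[k] = Σ(n=0 to 5) x[n] · ω_6^(nk)
where ω_6 = e^(-2πi/6)

Computing each X[k]:
X[0] = -5
X[1] = -1.5000+6.0622i
X[2] = -0.5000-0.8660i
X[3] = 3
X[4] = -0.5000+0.8660i
X[5] = -1.5000-6.0622i

X = [-5, -1.5000+6.0622i, -0.5000-0.8660i, 3, -0.5000+0.8660i, -1.5000-6.0622i]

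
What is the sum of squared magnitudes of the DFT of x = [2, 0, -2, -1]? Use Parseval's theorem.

Parseval: Σ|x[n]|² = (1/N)Σ|X[k]|², so Σ|X[k]|² = N·Σ|x[n]|² = 4·9.0000

Σ|X[k]|² = N·Σ|x[n]|² = 4·9.0000 = 36.0000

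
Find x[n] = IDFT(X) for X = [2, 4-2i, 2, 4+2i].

x[n] = (1/4) Σ(k=0 to 3) X[k] · e^(2πikn/4)

Computing each x[n]:
x[0] = 3
x[1] = 1
x[2] = -1
x[3] = -1

x = [3, 1, -1, -1]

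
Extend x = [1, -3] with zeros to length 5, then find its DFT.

Original 2-point DFT: [-2, 4]
Zero-padded 5-point DFT provides frequency interpolation.

DFT_5([x, 0, ...]) = [-2, 0.0729+2.8532i, 3.4271+1.7634i, 3.4271-1.7634i, 0.0729-2.8532i]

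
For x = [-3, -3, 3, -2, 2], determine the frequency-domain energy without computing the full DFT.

Parseval: Σ|x[n]|² = (1/N)Σ|X[k]|², so Σ|X[k]|² = N·Σ|x[n]|² = 5·35.0000

Σ|X[k]|² = N·Σ|x[n]|² = 5·35.0000 = 175.0000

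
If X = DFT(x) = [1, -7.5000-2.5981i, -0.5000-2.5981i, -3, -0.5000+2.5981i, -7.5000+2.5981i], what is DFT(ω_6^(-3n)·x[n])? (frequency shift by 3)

Modulation property: DFT(ω_6^(-3n)·x[n]) = X[(k-3) mod 6], so circularly shift X by 3 positions.

X[k-3] = [-3, -0.5000+2.5981i, -7.5000+2.5981i, 1, -7.5000-2.5981i, -0.5000-2.5981i]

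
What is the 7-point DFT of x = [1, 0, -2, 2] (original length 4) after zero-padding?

Original 4-point DFT: [1, 3+2i, -3, 3-2i]
Zero-padded 7-point DFT provides frequency interpolation.

DFT_7([x, 0, ...]) = [1, -0.3569+1.0821i, 4.0489+0.6959i, -0.6920-3.5135i, -0.6920+3.5135i, 4.0489-0.6959i, -0.3569-1.0821i]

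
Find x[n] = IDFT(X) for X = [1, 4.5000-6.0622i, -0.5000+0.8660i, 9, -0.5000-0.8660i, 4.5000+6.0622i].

x[n] = (1/6) Σ(k=0 to 5) X[k] · e^(2πikn/6)

Computing each x[n]:
x[0] = 3
x[1] = 1
x[2] = 3
x[3] = -3
x[4] = -1
x[5] = -2

x = [3, 1, 3, -3, -1, -2]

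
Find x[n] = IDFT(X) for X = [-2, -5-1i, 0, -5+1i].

x[n] = (1/4) Σ(k=0 to 3) X[k] · e^(2πikn/4)

Computing each x[n]:
x[0] = -3
x[1] = 0
x[2] = 2
x[3] = -1

x = [-3, 0, 2, -1]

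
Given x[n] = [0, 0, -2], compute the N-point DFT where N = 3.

X[k] = Σ(n=0 to 2) x[n] · ω_3^(nk)
where ω_3 = e^(-2πi/3)

Computing each X[k]:
X[0] = -2
X[1] = 1.0000-1.7321i
X[2] = 1.0000+1.7321i

X = [-2, 1.0000-1.7321i, 1.0000+1.7321i]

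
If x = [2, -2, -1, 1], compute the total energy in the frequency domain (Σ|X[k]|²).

Parseval: Σ|x[n]|² = (1/N)Σ|X[k]|², so Σ|X[k]|² = N·Σ|x[n]|² = 4·10.0000

Σ|X[k]|² = N·Σ|x[n]|² = 4·10.0000 = 40.0000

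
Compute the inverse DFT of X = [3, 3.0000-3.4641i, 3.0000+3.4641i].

x[n] = (1/3) Σ(k=0 to 2) X[k] · e^(2πikn/3)

Computing each x[n]:
x[0] = 3
x[1] = 2
x[2] = -2

x = [3, 2, -2]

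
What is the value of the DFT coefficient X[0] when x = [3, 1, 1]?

X[0] = Σ(n=0 to 2) x[n] · ω_3^0 = Σ x[n]
= (3) + (1) + (1)

X[0] = 5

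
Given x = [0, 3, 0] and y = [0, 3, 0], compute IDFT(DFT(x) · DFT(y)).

(x ⊛ y)[n] = Σ(m=0 to 2) x[m] · y[(n-m) mod 3]

Computing each output sample:
(x ⊛ y)[0] = 0
(x ⊛ y)[1] = 0
(x ⊛ y)[2] = 9

x ⊛ y = [0, 0, 9]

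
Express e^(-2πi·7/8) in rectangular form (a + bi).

ω_8^7 = e^(-2πi·7/8)
= cos(-2π·7/8) + i·sin(-2π·7/8)
= cos(-14π/8) + i·sin(-14π/8)

ω_8^7 = cos(-14π/8) + i·sin(-14π/8) = 0.7071+0.7071i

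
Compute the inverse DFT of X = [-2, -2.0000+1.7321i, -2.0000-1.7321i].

x[n] = (1/3) Σ(k=0 to 2) X[k] · e^(2πikn/3)

Computing each x[n]:
x[0] = -2
x[1] = -1
x[2] = 1

x = [-2, -1, 1]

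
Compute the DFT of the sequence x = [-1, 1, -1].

X[k] = Σ(n=0 to 2) x[n] · ω_3^(nk)
where ω_3 = e^(-2πi/3)

Computing each X[k]:
X[0] = -1
X[1] = -1.0000-1.7321i
X[2] = -1.0000+1.7321i

X = [-1, -1.0000-1.7321i, -1.0000+1.7321i]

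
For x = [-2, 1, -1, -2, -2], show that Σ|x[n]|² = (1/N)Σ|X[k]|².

Time domain:
Σ|x[n]|² = |-2|² + |1|² + |-1|² + |-2|² + |-2|² = 14.0000

Frequency domain:
(1/5)Σ|X[k]|² = (1/5)(|-6|² + |0.1180-3.4410i|² + |-2.1180-0.8123i|² + |-2.1180+0.8123i|² + |0.1180+3.4410i|²) = (1/5)·70.0000 = 14.0000

Both sides agree, confirming Parseval's theorem.

Σ|x[n]|² = (1/N)Σ|X[k]|² = 14.0000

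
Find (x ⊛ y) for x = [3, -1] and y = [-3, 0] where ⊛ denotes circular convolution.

(x ⊛ y)[n] = Σ(m=0 to 1) x[m] · y[(n-m) mod 2]

Computing each output sample:
(x ⊛ y)[0] = -9
(x ⊛ y)[1] = 3

x ⊛ y = [-9, 3]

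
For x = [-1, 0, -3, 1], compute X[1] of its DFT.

X[1] = Σ(n=0 to 3) x[n] · ω_4^(1n) where ω_4 = e^(-2πi/4)
= (-1)·ω_4^0 + (0)·ω_4^1 + (-3)·ω_4^2 + (1)·ω_4^3

X[1] = 2+1i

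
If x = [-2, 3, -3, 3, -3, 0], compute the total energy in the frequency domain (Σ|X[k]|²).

Parseval: Σ|x[n]|² = (1/N)Σ|X[k]|², so Σ|X[k]|² = N·Σ|x[n]|² = 6·40.0000

Σ|X[k]|² = N·Σ|x[n]|² = 6·40.0000 = 240.0000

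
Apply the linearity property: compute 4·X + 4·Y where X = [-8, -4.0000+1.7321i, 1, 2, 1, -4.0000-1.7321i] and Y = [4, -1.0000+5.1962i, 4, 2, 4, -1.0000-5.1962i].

By linearity: DFT(4x + 4y) = 4·DFT(x) + 4·DFT(y)
= 4·[-8, -4.0000+1.7321i, 1, 2, 1, -4.0000-1.7321i] + 4·[4, -1.0000+5.1962i, 4, 2, 4, -1.0000-5.1962i]

Computing element-wise:
Z[0] = 4·(-8) + 4·(4) = -16
Z[1] = 4·(-4.0000+1.7321i) + 4·(-1.0000+5.1962i) = -20.0000+27.7132i
Z[2] = 4·(1) + 4·(4) = 20
Z[3] = 4·(2) + 4·(2) = 16
Z[4] = 4·(1) + 4·(4) = 20
Z[5] = 4·(-4.0000-1.7321i) + 4·(-1.0000-5.1962i) = -20.0000-27.7132i

DFT(4x + 4y) = 4·X + 4·Y = [-16, -20.0000+27.7132i, 20, 16, 20, -20.0000-27.7132i]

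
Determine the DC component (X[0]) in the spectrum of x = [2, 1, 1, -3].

X[0] = Σ(n=0 to 3) x[n] · ω_4^0 = Σ x[n]
= (2) + (1) + (1) + (-3)

X[0] = 1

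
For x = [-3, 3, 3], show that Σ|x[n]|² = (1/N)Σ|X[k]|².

Time domain:
Σ|x[n]|² = |-3|² + |3|² + |3|² = 27.0000

Frequency domain:
(1/3)Σ|X[k]|² = (1/3)(|3|² + |-6|² + |-6|²) = (1/3)·81.0000 = 27.0000

Both sides agree, confirming Parseval's theorem.

Σ|x[n]|² = (1/N)Σ|X[k]|² = 27.0000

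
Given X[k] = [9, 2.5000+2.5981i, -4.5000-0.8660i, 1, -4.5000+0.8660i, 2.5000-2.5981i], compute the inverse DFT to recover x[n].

x[n] = (1/6) Σ(k=0 to 5) X[k] · e^(2πikn/6)

Computing each x[n]:
x[0] = 1
x[1] = 2
x[2] = 1
x[3] = -1
x[4] = 3
x[5] = 3

x = [1, 2, 1, -1, 3, 3]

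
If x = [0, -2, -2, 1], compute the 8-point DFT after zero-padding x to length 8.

Original 4-point DFT: [-3, 2+3i, -1, 2-3i]
Zero-padded 8-point DFT provides frequency interpolation.

DFT_8([x, 0, ...]) = [-3, -2.1213+2.7071i, 2+3i, 2.1213-1.2929i, -1, 2.1213+1.2929i, 2-3i, -2.1213-2.7071i]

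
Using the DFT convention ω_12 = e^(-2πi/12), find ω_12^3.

ω_12^3 = e^(-2πi·3/12)
= cos(-2π·3/12) + i·sin(-2π·3/12)
= cos(-6π/12) + i·sin(-6π/12)

ω_12^3 = cos(-6π/12) + i·sin(-6π/12) = -1i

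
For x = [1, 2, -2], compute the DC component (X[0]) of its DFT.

X[0] = Σ(n=0 to 2) x[n] · ω_3^0 = Σ x[n]
= (1) + (2) + (-2)

X[0] = 1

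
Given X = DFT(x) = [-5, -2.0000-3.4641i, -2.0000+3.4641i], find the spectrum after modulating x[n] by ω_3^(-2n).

Modulation property: DFT(ω_3^(-2n)·x[n]) = X[(k-2) mod 3], so circularly shift X by 2 positions.

X[k-2] = [-2.0000-3.4641i, -2.0000+3.4641i, -5]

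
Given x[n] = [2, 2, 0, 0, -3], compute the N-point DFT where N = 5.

X[k] = Σ(n=0 to 4) x[n] · ω_5^(nk)
where ω_5 = e^(-2πi/5)

Computing each X[k]:
X[0] = 1
X[1] = 1.6910-4.7553i
X[2] = 2.8090-2.9389i
X[3] = 2.8090+2.9389i
X[4] = 1.6910+4.7553i

X = [1, 1.6910-4.7553i, 2.8090-2.9389i, 2.8090+2.9389i, 1.6910+4.7553i]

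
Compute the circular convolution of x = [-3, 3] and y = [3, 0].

(x ⊛ y)[n] = Σ(m=0 to 1) x[m] · y[(n-m) mod 2]

Computing each output sample:
(x ⊛ y)[0] = -9
(x ⊛ y)[1] = 9

x ⊛ y = [-9, 9]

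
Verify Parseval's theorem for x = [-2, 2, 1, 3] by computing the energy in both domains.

Time domain:
Σ|x[n]|² = |-2|² + |2|² + |1|² + |3|² = 18.0000

Frequency domain:
(1/4)Σ|X[k]|² = (1/4)(|4|² + |-3+1i|² + |-6|² + |-3-1i|²) = (1/4)·72.0000 = 18.0000

Both sides agree, confirming Parseval's theorem.

Σ|x[n]|² = (1/N)Σ|X[k]|² = 18.0000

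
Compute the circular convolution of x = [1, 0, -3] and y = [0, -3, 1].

(x ⊛ y)[n] = Σ(m=0 to 2) x[m] · y[(n-m) mod 3]

Computing each output sample:
(x ⊛ y)[0] = 9
(x ⊛ y)[1] = -6
(x ⊛ y)[2] = 1

x ⊛ y = [9, -6, 1]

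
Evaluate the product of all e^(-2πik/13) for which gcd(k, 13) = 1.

The primitive 13th roots of unity are ω_13^k for k coprime to 13: k ∈ {1, 2, 3, 4, 5, 6, 7, 8, 9, 10, 11, 12}
Their product equals the constant term of the cyclotomic polynomial Φ_13(x) up to sign.
For n ≥ 3, the product of all primitive nth roots of unity is 1. (For n=1 it is 1; for n=2 it is -1.)

1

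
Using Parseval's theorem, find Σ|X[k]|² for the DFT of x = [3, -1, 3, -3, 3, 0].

Parseval: Σ|x[n]|² = (1/N)Σ|X[k]|², so Σ|X[k]|² = N·Σ|x[n]|² = 6·37.0000

Σ|X[k]|² = N·Σ|x[n]|² = 6·37.0000 = 222.0000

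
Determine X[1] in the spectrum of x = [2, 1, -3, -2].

X[1] = Σ(n=0 to 3) x[n] · ω_4^(1n) where ω_4 = e^(-2πi/4)
= (2)·ω_4^0 + (1)·ω_4^1 + (-3)·ω_4^2 + (-2)·ω_4^3

X[1] = 5-3i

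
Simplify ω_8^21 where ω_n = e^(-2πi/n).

Since ω_8^8 = 1, powers reduce modulo 8.
21 mod 8 = 5
So ω_8^21 = ω_8^5 = e^(-2πi·5/8)

ω_8^21 = ω_8^5 = -0.7071+0.7071i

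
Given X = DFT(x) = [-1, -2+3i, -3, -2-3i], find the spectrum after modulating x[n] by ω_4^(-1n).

Modulation property: DFT(ω_4^(-1n)·x[n]) = X[(k-1) mod 4], so circularly shift X by 1 positions.

X[k-1] = [-2-3i, -1, -2+3i, -3]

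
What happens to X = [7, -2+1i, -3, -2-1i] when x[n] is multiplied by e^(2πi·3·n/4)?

Modulation property: DFT(ω_4^(-3n)·x[n]) = X[(k-3) mod 4], so circularly shift X by 3 positions.

X[k-3] = [-2+1i, -3, -2-1i, 7]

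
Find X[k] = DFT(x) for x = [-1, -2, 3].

X[k] = Σ(n=0 to 2) x[n] · ω_3^(nk)
where ω_3 = e^(-2πi/3)

Computing each X[k]:
X[0] = 0
X[1] = -1.5000+4.3301i
X[2] = -1.5000-4.3301i

X = [0, -1.5000+4.3301i, -1.5000-4.3301i]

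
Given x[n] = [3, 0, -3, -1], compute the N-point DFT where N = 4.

X[k] = Σ(n=0 to 3) x[n] · ω_4^(nk)
where ω_4 = e^(-2πi/4)

Computing each X[k]:
X[0] = -1
X[1] = 6-1i
X[2] = 1
X[3] = 6+1i

X = [-1, 6-1i, 1, 6+1i]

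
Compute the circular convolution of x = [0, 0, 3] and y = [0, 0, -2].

(x ⊛ y)[n] = Σ(m=0 to 2) x[m] · y[(n-m) mod 3]

Computing each output sample:
(x ⊛ y)[0] = 0
(x ⊛ y)[1] = -6
(x ⊛ y)[2] = 0

x ⊛ y = [0, -6, 0]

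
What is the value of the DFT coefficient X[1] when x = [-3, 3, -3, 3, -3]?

X[1] = Σ(n=0 to 4) x[n] · ω_5^(1n) where ω_5 = e^(-2πi/5)
= (-3)·ω_5^0 + (3)·ω_5^1 + (-3)·ω_5^2 + (3)·ω_5^3 + (-3)·ω_5^4

X[1] = -3.0000-2.1796i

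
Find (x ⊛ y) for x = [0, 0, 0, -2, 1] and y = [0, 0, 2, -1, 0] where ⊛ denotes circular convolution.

(x ⊛ y)[n] = Σ(m=0 to 4) x[m] · y[(n-m) mod 5]

Computing each output sample:
(x ⊛ y)[0] = -4
(x ⊛ y)[1] = 4
(x ⊛ y)[2] = -1
(x ⊛ y)[3] = 0
(x ⊛ y)[4] = 0

x ⊛ y = [-4, 4, -1, 0, 0]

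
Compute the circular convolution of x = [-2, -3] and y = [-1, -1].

(x ⊛ y)[n] = Σ(m=0 to 1) x[m] · y[(n-m) mod 2]

Computing each output sample:
(x ⊛ y)[0] = 5
(x ⊛ y)[1] = 5

x ⊛ y = [5, 5]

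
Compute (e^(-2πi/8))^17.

Since ω_8^8 = 1, powers reduce modulo 8.
17 mod 8 = 1
So ω_8^17 = ω_8^1 = e^(-2πi·1/8)

ω_8^17 = ω_8^1 = 0.7071-0.7071i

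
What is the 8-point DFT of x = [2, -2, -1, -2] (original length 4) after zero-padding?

Original 4-point DFT: [-3, 3, 5, 3]
Zero-padded 8-point DFT provides frequency interpolation.

DFT_8([x, 0, ...]) = [-3, 2.0000+3.8284i, 3, 2.0000+1.8284i, 5, 2.0000-1.8284i, 3, 2.0000-3.8284i]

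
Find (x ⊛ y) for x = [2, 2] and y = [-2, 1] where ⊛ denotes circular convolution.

(x ⊛ y)[n] = Σ(m=0 to 1) x[m] · y[(n-m) mod 2]

Computing each output sample:
(x ⊛ y)[0] = -2
(x ⊛ y)[1] = -2

x ⊛ y = [-2, -2]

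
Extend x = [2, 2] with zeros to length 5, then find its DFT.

Original 2-point DFT: [4, 0]
Zero-padded 5-point DFT provides frequency interpolation.

DFT_5([x, 0, ...]) = [4, 2.6180-1.9021i, 0.3820-1.1756i, 0.3820+1.1756i, 2.6180+1.9021i]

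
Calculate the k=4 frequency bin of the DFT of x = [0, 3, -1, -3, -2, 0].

X[4] = Σ(n=0 to 5) x[n] · ω_6^(4n) where ω_6 = e^(-2πi/6)
= (0)·ω_6^0 + (3)·ω_6^4 + (-1)·ω_6^8 + (-3)·ω_6^12 + (-2)·ω_6^16 + (0)·ω_6^20

X[4] = -3.0000+1.7321i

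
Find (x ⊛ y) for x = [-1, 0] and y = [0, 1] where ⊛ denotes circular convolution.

(x ⊛ y)[n] = Σ(m=0 to 1) x[m] · y[(n-m) mod 2]

Computing each output sample:
(x ⊛ y)[0] = 0
(x ⊛ y)[1] = -1

x ⊛ y = [0, -1]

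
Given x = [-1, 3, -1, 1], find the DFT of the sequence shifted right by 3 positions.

Time shift by 3: X_shifted[k] = ω_4^(3k) · X[k]
Shifted x = [3, -1, 1, -1]

DFT(x[n-3]) = [2, 2, 6, 2]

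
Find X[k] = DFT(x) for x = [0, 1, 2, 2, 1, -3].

X[k] = Σ(n=0 to 5) x[n] · ω_6^(nk)
where ω_6 = e^(-2πi/6)

Computing each X[k]:
X[0] = 3
X[1] = -4.5000-4.3301i
X[2] = 1.5000-2.5981i
X[3] = 3
X[4] = 1.5000+2.5981i
X[5] = -4.5000+4.3301i

X = [3, -4.5000-4.3301i, 1.5000-2.5981i, 3, 1.5000+2.5981i, -4.5000+4.3301i]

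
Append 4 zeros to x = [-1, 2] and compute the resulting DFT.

Original 2-point DFT: [1, -3]
Zero-padded 6-point DFT provides frequency interpolation.

DFT_6([x, 0, ...]) = [1, -1.7321i, -2.0000-1.7321i, -3, -2.0000+1.7321i, 1.7321i]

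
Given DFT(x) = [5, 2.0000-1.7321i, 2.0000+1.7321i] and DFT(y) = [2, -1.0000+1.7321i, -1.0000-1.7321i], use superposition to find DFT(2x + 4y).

By linearity: DFT(2x + 4y) = 2·DFT(x) + 4·DFT(y)
= 2·[5, 2.0000-1.7321i, 2.0000+1.7321i] + 4·[2, -1.0000+1.7321i, -1.0000-1.7321i]

Computing element-wise:
Z[0] = 2·(5) + 4·(2) = 18
Z[1] = 2·(2.0000-1.7321i) + 4·(-1.0000+1.7321i) = 3.4642i
Z[2] = 2·(2.0000+1.7321i) + 4·(-1.0000-1.7321i) = -3.4642i

DFT(2x + 4y) = 2·X + 4·Y = [18, 3.4642i, -3.4642i]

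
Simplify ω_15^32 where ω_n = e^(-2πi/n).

Since ω_15^15 = 1, powers reduce modulo 15.
32 mod 15 = 2
So ω_15^32 = ω_15^2 = e^(-2πi·2/15)

ω_15^32 = ω_15^2 = 0.6691-0.7431i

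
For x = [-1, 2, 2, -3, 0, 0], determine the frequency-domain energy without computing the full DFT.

Parseval: Σ|x[n]|² = (1/N)Σ|X[k]|², so Σ|X[k]|² = N·Σ|x[n]|² = 6·18.0000

Σ|X[k]|² = N·Σ|x[n]|² = 6·18.0000 = 108.0000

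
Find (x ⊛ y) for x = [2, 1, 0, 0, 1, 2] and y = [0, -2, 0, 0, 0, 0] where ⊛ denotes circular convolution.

(x ⊛ y)[n] = Σ(m=0 to 5) x[m] · y[(n-m) mod 6]

Computing each output sample:
(x ⊛ y)[0] = -4
(x ⊛ y)[1] = -4
(x ⊛ y)[2] = -2
(x ⊛ y)[3] = 0
(x ⊛ y)[4] = 0
(x ⊛ y)[5] = -2

x ⊛ y = [-4, -4, -2, 0, 0, -2]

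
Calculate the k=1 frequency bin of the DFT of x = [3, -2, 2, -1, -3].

X[1] = Σ(n=0 to 4) x[n] · ω_5^(1n) where ω_5 = e^(-2πi/5)
= (3)·ω_5^0 + (-2)·ω_5^1 + (2)·ω_5^2 + (-1)·ω_5^3 + (-3)·ω_5^4

X[1] = 0.6459-2.7144i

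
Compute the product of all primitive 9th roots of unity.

The primitive 9th roots of unity are ω_9^k for k coprime to 9: k ∈ {1, 2, 4, 5, 7, 8}
Their product equals the constant term of the cyclotomic polynomial Φ_9(x) up to sign.
For n ≥ 3, the product of all primitive nth roots of unity is 1. (For n=1 it is 1; for n=2 it is -1.)

1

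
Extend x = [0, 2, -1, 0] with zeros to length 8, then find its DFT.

Original 4-point DFT: [1, 1-2i, -3, 1+2i]
Zero-padded 8-point DFT provides frequency interpolation.

DFT_8([x, 0, ...]) = [1, 1.4142-0.4142i, 1-2i, -1.4142-2.4142i, -3, -1.4142+2.4142i, 1+2i, 1.4142+0.4142i]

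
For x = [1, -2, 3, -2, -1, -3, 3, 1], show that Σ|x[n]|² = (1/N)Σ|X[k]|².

Time domain:
Σ|x[n]|² = |1|² + |-2|² + |3|² + |-2|² + |-1|² + |-3|² + |3|² + |1|² = 38.0000

Frequency domain:
(1/8)Σ|X[k]|² = (1/8)(|0|² + |4.8284+1.4142i|² + |-6+4i|² + |-0.8284+1.4142i|² + |12|² + |-0.8284-1.4142i|² + |-6-4i|² + |4.8284-1.4142i|²) = (1/8)·304.0000 = 38.0000

Both sides agree, confirming Parseval's theorem.

Σ|x[n]|² = (1/N)Σ|X[k]|² = 38.0000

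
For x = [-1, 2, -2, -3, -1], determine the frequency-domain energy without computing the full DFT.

Parseval: Σ|x[n]|² = (1/N)Σ|X[k]|², so Σ|X[k]|² = N·Σ|x[n]|² = 5·19.0000

Σ|X[k]|² = N·Σ|x[n]|² = 5·19.0000 = 95.0000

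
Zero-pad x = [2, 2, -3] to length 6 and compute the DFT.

Original 3-point DFT: [1, 2.5000-4.3301i, 2.5000+4.3301i]
Zero-padded 6-point DFT provides frequency interpolation.

DFT_6([x, 0, ...]) = [1, 4.5000+0.8660i, 2.5000-4.3301i, -3, 2.5000+4.3301i, 4.5000-0.8660i]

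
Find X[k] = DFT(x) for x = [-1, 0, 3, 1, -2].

X[k] = Σ(n=0 to 4) x[n] · ω_5^(nk)
where ω_5 = e^(-2πi/5)

Computing each X[k]:
X[0] = 1
X[1] = -4.8541-3.0777i
X[2] = 1.8541+0.7265i
X[3] = 1.8541-0.7265i
X[4] = -4.8541+3.0777i

X = [1, -4.8541-3.0777i, 1.8541+0.7265i, 1.8541-0.7265i, -4.8541+3.0777i]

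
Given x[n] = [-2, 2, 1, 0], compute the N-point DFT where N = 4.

X[k] = Σ(n=0 to 3) x[n] · ω_4^(nk)
where ω_4 = e^(-2πi/4)

Computing each X[k]:
X[0] = 1
X[1] = -3-2i
X[2] = -3
X[3] = -3+2i

X = [1, -3-2i, -3, -3+2i]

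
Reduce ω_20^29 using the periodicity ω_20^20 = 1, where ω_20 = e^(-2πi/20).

Since ω_20^20 = 1, powers reduce modulo 20.
29 mod 20 = 9
So ω_20^29 = ω_20^9 = e^(-2πi·9/20)

ω_20^29 = ω_20^9 = -0.9511-0.3090i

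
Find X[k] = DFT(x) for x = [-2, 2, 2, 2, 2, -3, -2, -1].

X[k] = Σ(n=0 to 7) x[n] · ω_8^(nk)
where ω_8 = e^(-2πi/8)

Computing each X[k]:
X[0] = 0
X[1] = -2.5858-9.6569i
X[2] = 2i
X[3] = -5.4142-1.6569i
X[4] = 0
X[5] = -5.4142+1.6569i
X[6] = -2i
X[7] = -2.5858+9.6569i

X = [0, -2.5858-9.6569i, 2i, -5.4142-1.6569i, 0, -5.4142+1.6569i, -2i, -2.5858+9.6569i]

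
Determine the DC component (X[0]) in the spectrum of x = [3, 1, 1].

X[0] = Σ(n=0 to 2) x[n] · ω_3^0 = Σ x[n]
= (3) + (1) + (1)

X[0] = 5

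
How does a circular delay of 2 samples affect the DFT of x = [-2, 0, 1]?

Time shift by 2: X_shifted[k] = ω_3^(2k) · X[k]
Shifted x = [0, 1, -2]

DFT(x[n-2]) = [-1, 0.5000-2.5981i, 0.5000+2.5981i]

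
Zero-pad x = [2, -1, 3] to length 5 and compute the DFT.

Original 3-point DFT: [4, 1.0000+3.4641i, 1.0000-3.4641i]
Zero-padded 5-point DFT provides frequency interpolation.

DFT_5([x, 0, ...]) = [4, -0.7361-0.8123i, 3.7361+3.4410i, 3.7361-3.4410i, -0.7361+0.8123i]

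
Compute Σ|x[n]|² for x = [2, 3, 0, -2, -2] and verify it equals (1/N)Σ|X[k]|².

Time domain:
Σ|x[n]|² = |2|² + |3|² + |0|² + |-2|² + |-2|² = 21.0000

Frequency domain:
(1/5)Σ|X[k]|² = (1/5)(|1|² + |3.9271-5.9309i|² + |0.5729-1.0368i|² + |0.5729+1.0368i|² + |3.9271+5.9309i|²) = (1/5)·105.0000 = 21.0000

Both sides agree, confirming Parseval's theorem.

Σ|x[n]|² = (1/N)Σ|X[k]|² = 21.0000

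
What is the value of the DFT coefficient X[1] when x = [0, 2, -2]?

X[1] = Σ(n=0 to 2) x[n] · ω_3^(1n) where ω_3 = e^(-2πi/3)
= (0)·ω_3^0 + (2)·ω_3^1 + (-2)·ω_3^2

X[1] = -3.4641i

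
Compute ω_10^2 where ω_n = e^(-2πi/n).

ω_10^2 = e^(-2πi·2/10)
= cos(-2π·2/10) + i·sin(-2π·2/10)
= cos(-4π/10) + i·sin(-4π/10)

ω_10^2 = cos(-4π/10) + i·sin(-4π/10) = 0.3090-0.9511i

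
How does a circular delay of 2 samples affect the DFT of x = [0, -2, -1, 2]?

Time shift by 2: X_shifted[k] = ω_4^(2k) · X[k]
Shifted x = [-1, 2, 0, -2]

DFT(x[n-2]) = [-1, -1-4i, -1, -1+4i]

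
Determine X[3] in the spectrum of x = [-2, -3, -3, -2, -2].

X[3] = Σ(n=0 to 4) x[n] · ω_5^(3n) where ω_5 = e^(-2πi/5)
= (-2)·ω_5^0 + (-3)·ω_5^3 + (-3)·ω_5^6 + (-2)·ω_5^9 + (-2)·ω_5^12

X[3] = 0.5000+0.3633i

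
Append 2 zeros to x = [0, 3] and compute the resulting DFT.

Original 2-point DFT: [3, -3]
Zero-padded 4-point DFT provides frequency interpolation.

DFT_4([x, 0, ...]) = [3, -3i, -3, 3i]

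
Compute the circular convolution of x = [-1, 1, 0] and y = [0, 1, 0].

(x ⊛ y)[n] = Σ(m=0 to 2) x[m] · y[(n-m) mod 3]

Computing each output sample:
(x ⊛ y)[0] = 0
(x ⊛ y)[1] = -1
(x ⊛ y)[2] = 1

x ⊛ y = [0, -1, 1]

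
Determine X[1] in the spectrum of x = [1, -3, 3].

X[1] = Σ(n=0 to 2) x[n] · ω_3^(1n) where ω_3 = e^(-2πi/3)
= (1)·ω_3^0 + (-3)·ω_3^1 + (3)·ω_3^2

X[1] = 1.0000+5.1962i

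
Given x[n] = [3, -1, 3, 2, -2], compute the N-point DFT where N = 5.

X[k] = Σ(n=0 to 4) x[n] · ω_5^(nk)
where ω_5 = e^(-2πi/5)

Computing each X[k]:
X[0] = 5
X[1] = -1.9721-1.5388i
X[2] = 6.9721+0.3633i
X[3] = 6.9721-0.3633i
X[4] = -1.9721+1.5388i

X = [5, -1.9721-1.5388i, 6.9721+0.3633i, 6.9721-0.3633i, -1.9721+1.5388i]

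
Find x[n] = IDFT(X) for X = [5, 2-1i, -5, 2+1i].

x[n] = (1/4) Σ(k=0 to 3) X[k] · e^(2πikn/4)

Computing each x[n]:
x[0] = 1
x[1] = 3
x[2] = -1
x[3] = 2

x = [1, 3, -1, 2]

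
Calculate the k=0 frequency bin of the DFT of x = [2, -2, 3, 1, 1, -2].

X[0] = Σ(n=0 to 5) x[n] · ω_6^0 = Σ x[n]
= (2) + (-2) + (3) + (1) + (1) + (-2)

X[0] = 3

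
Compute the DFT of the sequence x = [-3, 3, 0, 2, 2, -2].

X[k] = Σ(n=0 to 5) x[n] · ω_6^(nk)
where ω_6 = e^(-2πi/6)

Computing each X[k]:
X[0] = 2
X[1] = -5.5000-2.5981i
X[2] = -2.5000-6.0622i
X[3] = -4
X[4] = -2.5000+6.0622i
X[5] = -5.5000+2.5981i

X = [2, -5.5000-2.5981i, -2.5000-6.0622i, -4, -2.5000+6.0622i, -5.5000+2.5981i]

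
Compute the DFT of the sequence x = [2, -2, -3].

X[k] = Σ(n=0 to 2) x[n] · ω_3^(nk)
where ω_3 = e^(-2πi/3)

Computing each X[k]:
X[0] = -3
X[1] = 4.5000-0.8660i
X[2] = 4.5000+0.8660i

X = [-3, 4.5000-0.8660i, 4.5000+0.8660i]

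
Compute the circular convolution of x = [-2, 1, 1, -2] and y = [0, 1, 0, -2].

(x ⊛ y)[n] = Σ(m=0 to 3) x[m] · y[(n-m) mod 4]

Computing each output sample:
(x ⊛ y)[0] = -4
(x ⊛ y)[1] = -4
(x ⊛ y)[2] = 5
(x ⊛ y)[3] = 5

x ⊛ y = [-4, -4, 5, 5]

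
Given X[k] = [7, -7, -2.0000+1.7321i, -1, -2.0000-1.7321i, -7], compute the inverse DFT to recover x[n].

x[n] = (1/6) Σ(k=0 to 5) X[k] · e^(2πikn/6)

Computing each x[n]:
x[0] = -2
x[1] = 0
x[2] = 3
x[3] = 3
x[4] = 2
x[5] = 1

x = [-2, 0, 3, 3, 2, 1]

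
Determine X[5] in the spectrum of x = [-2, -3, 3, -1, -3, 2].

X[5] = Σ(n=0 to 5) x[n] · ω_6^(5n) where ω_6 = e^(-2πi/6)
= (-2)·ω_6^0 + (-3)·ω_6^5 + (3)·ω_6^10 + (-1)·ω_6^15 + (-3)·ω_6^20 + (2)·ω_6^25

X[5] = -1.5000+0.8660i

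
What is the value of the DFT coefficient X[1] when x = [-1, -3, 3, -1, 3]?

X[1] = Σ(n=0 to 4) x[n] · ω_5^(1n) where ω_5 = e^(-2πi/5)
= (-1)·ω_5^0 + (-3)·ω_5^1 + (3)·ω_5^2 + (-1)·ω_5^3 + (3)·ω_5^4

X[1] = -2.6180+3.3552i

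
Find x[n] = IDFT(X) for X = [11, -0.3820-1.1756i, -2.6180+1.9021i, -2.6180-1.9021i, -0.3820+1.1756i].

x[n] = (1/5) Σ(k=0 to 4) X[k] · e^(2πikn/5)

Computing each x[n]:
x[0] = 1
x[1] = 3
x[2] = 3
x[3] = 1
x[4] = 3

x = [1, 3, 3, 1, 3]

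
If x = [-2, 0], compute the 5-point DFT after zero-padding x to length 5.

Original 2-point DFT: [-2, -2]
Zero-padded 5-point DFT provides frequency interpolation.

DFT_5([x, 0, ...]) = [-2, -2, -2, -2, -2]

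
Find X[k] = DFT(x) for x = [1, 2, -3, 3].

X[k] = Σ(n=0 to 3) x[n] · ω_4^(nk)
where ω_4 = e^(-2πi/4)

Computing each X[k]:
X[0] = 3
X[1] = 4+1i
X[2] = -7
X[3] = 4-1i

X = [3, 4+1i, -7, 4-1i]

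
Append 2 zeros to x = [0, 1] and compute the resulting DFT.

Original 2-point DFT: [1, -1]
Zero-padded 4-point DFT provides frequency interpolation.

DFT_4([x, 0, ...]) = [1, -1i, -1, 1i]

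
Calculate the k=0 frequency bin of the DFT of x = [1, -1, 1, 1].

X[0] = Σ(n=0 to 3) x[n] · ω_4^0 = Σ x[n]
= (1) + (-1) + (1) + (1)

X[0] = 2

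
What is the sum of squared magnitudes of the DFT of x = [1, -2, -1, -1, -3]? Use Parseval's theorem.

Parseval: Σ|x[n]|² = (1/N)Σ|X[k]|², so Σ|X[k]|² = N·Σ|x[n]|² = 5·16.0000

Σ|X[k]|² = N·Σ|x[n]|² = 5·16.0000 = 80.0000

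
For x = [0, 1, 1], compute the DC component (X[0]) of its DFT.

X[0] = Σ(n=0 to 2) x[n] · ω_3^0 = Σ x[n]
= (0) + (1) + (1)

X[0] = 2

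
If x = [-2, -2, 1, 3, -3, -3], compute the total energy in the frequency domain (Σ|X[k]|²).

Parseval: Σ|x[n]|² = (1/N)Σ|X[k]|², so Σ|X[k]|² = N·Σ|x[n]|² = 6·36.0000

Σ|X[k]|² = N·Σ|x[n]|² = 6·36.0000 = 216.0000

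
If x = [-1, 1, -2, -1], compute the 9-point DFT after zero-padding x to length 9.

Original 4-point DFT: [-3, 1-2i, -3, 1+2i]
Zero-padded 9-point DFT provides frequency interpolation.

DFT_9([x, 0, ...]) = [-3, -0.0813+2.1929i, 1.5530-1.1668i, -1.5000-2.5981i, -2.9718-0.7616i, -2.9718+0.7616i, -1.5000+2.5981i, 1.5530+1.1668i, -0.0813-2.1929i]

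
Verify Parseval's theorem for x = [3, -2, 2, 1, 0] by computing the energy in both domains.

Time domain:
Σ|x[n]|² = |3|² + |-2|² + |2|² + |1|² + |0|² = 18.0000

Frequency domain:
(1/5)Σ|X[k]|² = (1/5)(|4|² + |-0.0451+1.3143i|² + |5.5451+2.1266i|² + |5.5451-2.1266i|² + |-0.0451-1.3143i|²) = (1/5)·90.0000 = 18.0000

Both sides agree, confirming Parseval's theorem.

Σ|x[n]|² = (1/N)Σ|X[k]|² = 18.0000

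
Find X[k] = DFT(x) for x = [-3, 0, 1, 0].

X[k] = Σ(n=0 to 3) x[n] · ω_4^(nk)
where ω_4 = e^(-2πi/4)

Computing each X[k]:
X[0] = -2
X[1] = -4
X[2] = -2
X[3] = -4

X = [-2, -4, -2, -4]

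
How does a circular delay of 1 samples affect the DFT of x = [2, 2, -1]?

Time shift by 1: X_shifted[k] = ω_3^(1k) · X[k]
Shifted x = [-1, 2, 2]

DFT(x[n-1]) = [3, -3, -3]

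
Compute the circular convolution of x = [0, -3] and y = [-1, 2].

(x ⊛ y)[n] = Σ(m=0 to 1) x[m] · y[(n-m) mod 2]

Computing each output sample:
(x ⊛ y)[0] = -6
(x ⊛ y)[1] = 3

x ⊛ y = [-6, 3]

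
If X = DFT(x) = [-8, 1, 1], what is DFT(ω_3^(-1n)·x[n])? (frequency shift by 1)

Modulation property: DFT(ω_3^(-1n)·x[n]) = X[(k-1) mod 3], so circularly shift X by 1 positions.

X[k-1] = [1, -8, 1]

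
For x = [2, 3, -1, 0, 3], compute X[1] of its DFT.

X[1] = Σ(n=0 to 4) x[n] · ω_5^(1n) where ω_5 = e^(-2πi/5)
= (2)·ω_5^0 + (3)·ω_5^1 + (-1)·ω_5^2 + (0)·ω_5^3 + (3)·ω_5^4

X[1] = 4.6631+0.5878i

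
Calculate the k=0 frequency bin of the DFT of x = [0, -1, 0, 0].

X[0] = Σ(n=0 to 3) x[n] · ω_4^0 = Σ x[n]
= (0) + (-1) + (0) + (0)

X[0] = -1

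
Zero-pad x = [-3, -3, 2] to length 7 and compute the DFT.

Original 3-point DFT: [-4, -2.5000+4.3301i, -2.5000-4.3301i]
Zero-padded 7-point DFT provides frequency interpolation.

DFT_7([x, 0, ...]) = [-4, -5.3155+0.3956i, -4.1344+3.7926i, 0.9499+2.8653i, 0.9499-2.8653i, -4.1344-3.7926i, -5.3155-0.3956i]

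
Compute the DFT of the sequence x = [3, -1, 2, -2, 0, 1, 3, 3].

X[k] = Σ(n=0 to 7) x[n] · ω_8^(nk)
where ω_8 = e^(-2πi/8)

Computing each X[k]:
X[0] = 9
X[1] = 5.1213+5.9497i
X[2] = -2+1i
X[3] = 0.8787+3.9497i
X[4] = 7
X[5] = 0.8787-3.9497i
X[6] = -2-1i
X[7] = 5.1213-5.9497i

X = [9, 5.1213+5.9497i, -2+1i, 0.8787+3.9497i, 7, 0.8787-3.9497i, -2-1i, 5.1213-5.9497i]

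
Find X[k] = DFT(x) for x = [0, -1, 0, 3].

X[k] = Σ(n=0 to 3) x[n] · ω_4^(nk)
where ω_4 = e^(-2πi/4)

Computing each X[k]:
X[0] = 2
X[1] = 4i
X[2] = -2
X[3] = -4i

X = [2, 4i, -2, -4i]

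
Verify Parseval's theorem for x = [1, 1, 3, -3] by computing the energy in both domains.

Time domain:
Σ|x[n]|² = |1|² + |1|² + |3|² + |-3|² = 20.0000

Frequency domain:
(1/4)Σ|X[k]|² = (1/4)(|2|² + |-2-4i|² + |6|² + |-2+4i|²) = (1/4)·80.0000 = 20.0000

Both sides agree, confirming Parseval's theorem.

Σ|x[n]|² = (1/N)Σ|X[k]|² = 20.0000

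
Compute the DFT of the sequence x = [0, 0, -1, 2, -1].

X[k] = Σ(n=0 to 4) x[n] · ω_5^(nk)
where ω_5 = e^(-2πi/5)

Computing each X[k]:
X[0] = 0
X[1] = -1.1180+0.8123i
X[2] = 1.1180-3.4410i
X[3] = 1.1180+3.4410i
X[4] = -1.1180-0.8123i

X = [0, -1.1180+0.8123i, 1.1180-3.4410i, 1.1180+3.4410i, -1.1180-0.8123i]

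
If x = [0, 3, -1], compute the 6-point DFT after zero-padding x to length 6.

Original 3-point DFT: [2, -1.0000-3.4641i, -1.0000+3.4641i]
Zero-padded 6-point DFT provides frequency interpolation.

DFT_6([x, 0, ...]) = [2, 2.0000-1.7321i, -1.0000-3.4641i, -4, -1.0000+3.4641i, 2.0000+1.7321i]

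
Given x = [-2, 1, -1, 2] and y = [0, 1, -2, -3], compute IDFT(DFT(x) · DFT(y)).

(x ⊛ y)[n] = Σ(m=0 to 3) x[m] · y[(n-m) mod 4]

Computing each output sample:
(x ⊛ y)[0] = 1
(x ⊛ y)[1] = -3
(x ⊛ y)[2] = -1
(x ⊛ y)[3] = 3

x ⊛ y = [1, -3, -1, 3]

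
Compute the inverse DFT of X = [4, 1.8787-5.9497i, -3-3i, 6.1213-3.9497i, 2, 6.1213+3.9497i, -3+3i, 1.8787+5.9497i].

x[n] = (1/8) Σ(k=0 to 7) X[k] · e^(2πikn/8)

Computing each x[n]:
x[0] = 2
x[1] = 2
x[2] = 2
x[3] = 2
x[4] = -2
x[5] = 0
x[6] = 1
x[7] = -3

x = [2, 2, 2, 2, -2, 0, 1, -3]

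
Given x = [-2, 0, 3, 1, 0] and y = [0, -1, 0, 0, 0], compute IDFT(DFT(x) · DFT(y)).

(x ⊛ y)[n] = Σ(m=0 to 4) x[m] · y[(n-m) mod 5]

Computing each output sample:
(x ⊛ y)[0] = 0
(x ⊛ y)[1] = 2
(x ⊛ y)[2] = 0
(x ⊛ y)[3] = -3
(x ⊛ y)[4] = -1

x ⊛ y = [0, 2, 0, -3, -1]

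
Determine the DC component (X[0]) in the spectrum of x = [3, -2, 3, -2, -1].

X[0] = Σ(n=0 to 4) x[n] · ω_5^0 = Σ x[n]
= (3) + (-2) + (3) + (-2) + (-1)

X[0] = 1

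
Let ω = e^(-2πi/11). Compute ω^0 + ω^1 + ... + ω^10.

Sum of all nth roots of unity equals 0 for n > 1 (geometric series with r ≠ 1).

0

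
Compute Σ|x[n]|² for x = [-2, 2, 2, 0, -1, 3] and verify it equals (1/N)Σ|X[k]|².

Time domain:
Σ|x[n]|² = |-2|² + |2|² + |2|² + |0|² + |-1|² + |3|² = 22.0000

Frequency domain:
(1/6)Σ|X[k]|² = (1/6)(|4|² + |-1.7321i|² + |-5.0000+3.4641i|² + |-6|² + |-5.0000-3.4641i|² + |1.7321i|²) = (1/6)·132.0000 = 22.0000

Both sides agree, confirming Parseval's theorem.

Σ|x[n]|² = (1/N)Σ|X[k]|² = 22.0000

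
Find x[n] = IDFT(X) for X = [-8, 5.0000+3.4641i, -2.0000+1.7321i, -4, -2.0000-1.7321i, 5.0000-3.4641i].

x[n] = (1/6) Σ(k=0 to 5) X[k] · e^(2πikn/6)

Computing each x[n]:
x[0] = -1
x[1] = -1
x[2] = -3
x[3] = -3
x[4] = -2
x[5] = 2

x = [-1, -1, -3, -3, -2, 2]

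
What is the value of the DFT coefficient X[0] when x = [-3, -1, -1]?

X[0] = Σ(n=0 to 2) x[n] · ω_3^0 = Σ x[n]
= (-3) + (-1) + (-1)

X[0] = -5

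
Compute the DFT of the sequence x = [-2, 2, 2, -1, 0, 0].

X[k] = Σ(n=0 to 5) x[n] · ω_6^(nk)
where ω_6 = e^(-2πi/6)

Computing each X[k]:
X[0] = 1
X[1] = -1.0000-3.4641i
X[2] = -5
X[3] = -1
X[4] = -5
X[5] = -1.0000+3.4641i

X = [1, -1.0000-3.4641i, -5, -1, -5, -1.0000+3.4641i]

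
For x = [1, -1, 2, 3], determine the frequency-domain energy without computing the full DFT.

Parseval: Σ|x[n]|² = (1/N)Σ|X[k]|², so Σ|X[k]|² = N·Σ|x[n]|² = 4·15.0000

Σ|X[k]|² = N·Σ|x[n]|² = 4·15.0000 = 60.0000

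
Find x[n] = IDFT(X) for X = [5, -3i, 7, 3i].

x[n] = (1/4) Σ(k=0 to 3) X[k] · e^(2πikn/4)

Computing each x[n]:
x[0] = 3
x[1] = 1
x[2] = 3
x[3] = -2

x = [3, 1, 3, -2]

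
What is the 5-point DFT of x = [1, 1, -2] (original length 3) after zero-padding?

Original 3-point DFT: [0, 1.5000-2.5981i, 1.5000+2.5981i]
Zero-padded 5-point DFT provides frequency interpolation.

DFT_5([x, 0, ...]) = [0, 2.9271+0.2245i, -0.4271-2.4899i, -0.4271+2.4899i, 2.9271-0.2245i]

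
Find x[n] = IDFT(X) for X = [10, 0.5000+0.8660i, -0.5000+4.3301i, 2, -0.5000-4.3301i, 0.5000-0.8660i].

x[n] = (1/6) Σ(k=0 to 5) X[k] · e^(2πikn/6)

Computing each x[n]:
x[0] = 2
x[1] = 0
x[2] = 3
x[3] = 1
x[4] = 1
x[5] = 3

x = [2, 0, 3, 1, 1, 3]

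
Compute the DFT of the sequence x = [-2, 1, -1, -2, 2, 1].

X[k] = Σ(n=0 to 5) x[n] · ω_6^(nk)
where ω_6 = e^(-2πi/6)

Computing each X[k]:
X[0] = -1
X[1] = 0.5000+2.5981i
X[2] = -5.5000-2.5981i
X[3] = -1
X[4] = -5.5000+2.5981i
X[5] = 0.5000-2.5981i

X = [-1, 0.5000+2.5981i, -5.5000-2.5981i, -1, -5.5000+2.5981i, 0.5000-2.5981i]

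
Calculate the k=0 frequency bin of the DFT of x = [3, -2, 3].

X[0] = Σ(n=0 to 2) x[n] · ω_3^0 = Σ x[n]
= (3) + (-2) + (3)

X[0] = 4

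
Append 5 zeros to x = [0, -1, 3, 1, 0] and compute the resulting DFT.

Original 5-point DFT: [3, -3.5451-0.2245i, 2.0451+2.4899i, 2.0451-2.4899i, -3.5451+0.2245i]
Zero-padded 10-point DFT provides frequency interpolation.

DFT_10([x, 0, ...]) = [3, -0.1910-3.2164i, -3.5451-0.2245i, -1.3090+3.3022i, 2.0451+2.4899i, 3, 2.0451-2.4899i, -1.3090-3.3022i, -3.5451+0.2245i, -0.1910+3.2164i]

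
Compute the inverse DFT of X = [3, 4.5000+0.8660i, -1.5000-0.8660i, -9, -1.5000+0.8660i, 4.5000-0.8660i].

x[n] = (1/6) Σ(k=0 to 5) X[k] · e^(2πikn/6)

Computing each x[n]:
x[0] = 0
x[1] = 3
x[2] = -2
x[3] = 0
x[4] = -1
x[5] = 3

x = [0, 3, -2, 0, -1, 3]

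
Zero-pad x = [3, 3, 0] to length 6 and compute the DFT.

Original 3-point DFT: [6, 1.5000-2.5981i, 1.5000+2.5981i]
Zero-padded 6-point DFT provides frequency interpolation.

DFT_6([x, 0, ...]) = [6, 4.5000-2.5981i, 1.5000-2.5981i, 0, 1.5000+2.5981i, 4.5000+2.5981i]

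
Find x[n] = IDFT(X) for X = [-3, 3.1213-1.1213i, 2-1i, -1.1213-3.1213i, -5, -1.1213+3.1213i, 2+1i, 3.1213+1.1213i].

x[n] = (1/8) Σ(k=0 to 7) X[k] · e^(2πikn/8)

Computing each x[n]:
x[0] = 0
x[1] = 2
x[2] = -2
x[3] = 0
x[4] = -1
x[5] = -1
x[6] = -1
x[7] = 0

x = [0, 2, -2, 0, -1, -1, -1, 0]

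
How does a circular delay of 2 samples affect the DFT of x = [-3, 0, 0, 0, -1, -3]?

Time shift by 2: X_shifted[k] = ω_6^(2k) · X[k]
Shifted x = [-1, -3, -3, 0, 0, 0]

DFT(x[n-2]) = [-7, -1.0000+5.1962i, 2, -1, 2, -1.0000-5.1962i]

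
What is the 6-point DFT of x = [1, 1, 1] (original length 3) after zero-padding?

Original 3-point DFT: [3, 0, 0]
Zero-padded 6-point DFT provides frequency interpolation.

DFT_6([x, 0, ...]) = [3, 1.0000-1.7321i, 0, 1, 0, 1.0000+1.7321i]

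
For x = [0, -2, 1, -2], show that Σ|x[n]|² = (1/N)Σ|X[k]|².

Time domain:
Σ|x[n]|² = |0|² + |-2|² + |1|² + |-2|² = 9.0000

Frequency domain:
(1/4)Σ|X[k]|² = (1/4)(|-3|² + |-1|² + |5|² + |-1|²) = (1/4)·36.0000 = 9.0000

Both sides agree, confirming Parseval's theorem.

Σ|x[n]|² = (1/N)Σ|X[k]|² = 9.0000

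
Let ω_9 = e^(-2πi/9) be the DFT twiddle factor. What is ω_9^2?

ω_9^2 = e^(-2πi·2/9)
= cos(-2π·2/9) + i·sin(-2π·2/9)
= cos(-4π/9) + i·sin(-4π/9)

ω_9^2 = cos(-4π/9) + i·sin(-4π/9) = 0.1736-0.9848i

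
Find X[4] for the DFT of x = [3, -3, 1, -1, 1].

X[4] = Σ(n=0 to 4) x[n] · ω_5^(4n) where ω_5 = e^(-2πi/5)
= (3)·ω_5^0 + (-3)·ω_5^4 + (1)·ω_5^8 + (-1)·ω_5^12 + (1)·ω_5^16

X[4] = 2.3820-2.6287i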